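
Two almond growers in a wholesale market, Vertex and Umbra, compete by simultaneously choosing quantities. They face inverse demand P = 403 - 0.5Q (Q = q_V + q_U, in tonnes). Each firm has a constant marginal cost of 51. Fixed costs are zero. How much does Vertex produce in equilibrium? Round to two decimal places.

234.67

A representative firm's profit is π_i = q_i(403 - 0.5Q) - 51q_i.
Setting ∂π_i/∂q_i = 0 with rivals' quantities fixed: 352 - q_i - (1/2)q_j = 0.
By symmetry each firm produces the same amount; substituting q_j = q_i yields q_i = 352/(3/2) = 704/3.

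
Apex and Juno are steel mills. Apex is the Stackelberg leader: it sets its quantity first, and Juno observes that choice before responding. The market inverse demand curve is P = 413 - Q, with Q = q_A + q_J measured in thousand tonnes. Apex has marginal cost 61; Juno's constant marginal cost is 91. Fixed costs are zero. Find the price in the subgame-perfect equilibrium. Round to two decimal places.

The follower Juno best-responds to any q_A: π_J = (413 - Q)q_J - 91q_J.
Follower FOC: 322 - q_A - 2q_J = 0, so q_J(q_A) = (322 - q_A)/2.
The leader anticipates this reaction. Substituting into P = 413 - Q gives P = 252 - (1/2)q_A, so π_A = (252 - (1/2)q_A)q_A - 61q_A.
The leader's first-order condition 191 - q_A = 0 yields q_A = 191.
Then q_J = (322 - 191)/2 = 131/2.
Total output Q = 513/2, so price P = 413 - 513/2 = 313/2.

156.50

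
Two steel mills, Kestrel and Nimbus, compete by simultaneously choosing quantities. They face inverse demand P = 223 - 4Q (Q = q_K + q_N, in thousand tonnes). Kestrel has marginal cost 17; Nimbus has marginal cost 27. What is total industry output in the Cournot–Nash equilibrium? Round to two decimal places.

33.50

Kestrel's profit: π_K = (223 - 4Q)q_K - (17q_K). Setting ∂π_K/∂q_K = 0: 206 - 8q_K - 4(q_N) = 0.
Nimbus's first-order condition: 196 - 8q_N - 4(q_K) = 0.
Best responses: q_K = (206 - 4q_N)/8, q_N = (196 - 4q_K)/8.
Solving the pair: q_K = 18, q_N = 31/2.
Total output Q = 18 + 31/2 = 67/2.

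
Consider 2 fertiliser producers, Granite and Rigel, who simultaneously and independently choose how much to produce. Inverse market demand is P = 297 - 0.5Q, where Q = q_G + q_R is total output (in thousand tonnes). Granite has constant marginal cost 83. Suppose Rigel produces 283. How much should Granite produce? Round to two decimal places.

With the rival's output fixed at 283, Granite's profit is π_G = (297 - (1/2)·283 - (1/2)q_G)q_G - (83q_G) = (311/2 - (1/2)q_G)q_G - (83q_G).
∂π_G/∂q_G = 145/2 - q_G = 0, so q_G = 145/2.

72.50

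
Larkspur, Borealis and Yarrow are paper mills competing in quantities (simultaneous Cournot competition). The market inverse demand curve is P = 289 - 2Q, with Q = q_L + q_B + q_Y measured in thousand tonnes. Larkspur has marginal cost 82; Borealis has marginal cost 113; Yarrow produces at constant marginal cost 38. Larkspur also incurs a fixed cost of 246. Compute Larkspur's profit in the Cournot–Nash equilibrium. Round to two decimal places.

Larkspur's profit: π_L = (289 - 2Q)q_L - (82q_L). Setting ∂π_L/∂q_L = 0: 207 - 4q_L - 2(q_B + q_Y) = 0.
Borealis's profit: π_B = (289 - 2Q)q_B - (113q_B). Setting ∂π_B/∂q_B = 0: 176 - 4q_B - 2(q_L + q_Y) = 0.
Yarrow's first-order condition: 251 - 4q_Y - 2(q_L + q_B) = 0.
Adding the 3 first-order conditions: 634 − 8Q = 0, so Q = 317/4.
Back-substituting: q_L = (207 − 317/2)/2 = 97/4, q_B = (176 − 317/2)/2 = 35/4, q_Y = (251 − 317/2)/2 = 185/4.
Price P = 289 - 2·(317/4) = 261/2.
Larkspur's profit: (261/2 - 82)·(97/4) - 246 = 930.1250.

930.13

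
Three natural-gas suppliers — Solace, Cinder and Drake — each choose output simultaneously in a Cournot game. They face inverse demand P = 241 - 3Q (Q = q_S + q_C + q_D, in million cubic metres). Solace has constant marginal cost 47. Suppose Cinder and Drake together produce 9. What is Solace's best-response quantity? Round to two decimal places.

With rivals' combined output fixed at 9, Solace's profit is π_S = (241 - 3·9 - 3q_S)q_S - (47q_S) = (214 - 3q_S)q_S - (47q_S).
∂π_S/∂q_S = 167 - 6q_S = 0, so q_S = 167/6.

27.83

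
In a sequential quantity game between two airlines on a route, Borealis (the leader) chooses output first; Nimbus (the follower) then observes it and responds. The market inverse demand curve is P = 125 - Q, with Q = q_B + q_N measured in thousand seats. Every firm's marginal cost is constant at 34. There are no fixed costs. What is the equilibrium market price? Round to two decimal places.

The follower Nimbus best-responds to any q_B: π_N = (125 - Q)q_N - 34q_N.
Setting the follower's marginal profit to zero, 91 - q_B - 2q_N = 0, i.e. q_N = (91 - q_B)/2.
The leader anticipates this reaction. Substituting into P = 125 - Q gives P = 159/2 - (1/2)q_B, so π_B = (159/2 - (1/2)q_B)q_B - 34q_B.
Maximising: ∂π_B/∂q_B = 91/2 - q_B = 0, giving q_B = 91/2.
Then q_N = (91 - 91/2)/2 = 91/4.
Total output Q = 273/4, so price P = 125 - 273/4 = 227/4.

56.75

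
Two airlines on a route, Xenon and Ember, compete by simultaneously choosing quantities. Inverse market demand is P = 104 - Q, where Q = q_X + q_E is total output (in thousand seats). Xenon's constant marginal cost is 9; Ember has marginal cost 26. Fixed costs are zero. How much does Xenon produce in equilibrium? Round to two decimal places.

Xenon's profit: π_X = (104 - Q)q_X - (9q_X). Setting ∂π_X/∂q_X = 0: 95 - 2q_X - (q_E) = 0.
Ember's profit: π_E = (104 - Q)q_E - (26q_E). Setting ∂π_E/∂q_E = 0: 78 - 2q_E - (q_X) = 0.
Rearranging gives the reaction functions q_X = (95 - q_E)/2 and q_E = (78 - q_X)/2.
Solving the pair: q_X = 112/3, q_E = 61/3.

37.33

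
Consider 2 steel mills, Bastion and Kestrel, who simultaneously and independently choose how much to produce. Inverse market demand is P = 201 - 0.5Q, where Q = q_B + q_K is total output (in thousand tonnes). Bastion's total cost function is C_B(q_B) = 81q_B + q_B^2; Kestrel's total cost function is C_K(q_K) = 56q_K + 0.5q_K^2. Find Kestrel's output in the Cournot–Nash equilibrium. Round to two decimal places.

Bastion's profit: π_B = (201 - 0.5Q)q_B - (81q_B + q_B²). Setting ∂π_B/∂q_B = 0: 120 - 3q_B - (1/2)(q_K) = 0.
Kestrel's first-order condition: 145 - 2q_K - (1/2)(q_B) = 0.
So q_B = (120 - (1/2)q_K)/3 and q_K = (145 - (1/2)q_B)/2.
Solving the pair: q_B = 670/23, q_K = 1500/23.

65.22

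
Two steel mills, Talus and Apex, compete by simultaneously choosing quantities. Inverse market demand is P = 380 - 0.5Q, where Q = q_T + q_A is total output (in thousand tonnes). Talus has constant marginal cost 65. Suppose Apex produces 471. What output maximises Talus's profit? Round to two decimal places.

79.50

With the rival's output fixed at 471, Talus's profit is π_T = (380 - (1/2)·471 - (1/2)q_T)q_T - (65q_T) = (289/2 - (1/2)q_T)q_T - (65q_T).
∂π_T/∂q_T = 159/2 - q_T = 0, so q_T = 159/2.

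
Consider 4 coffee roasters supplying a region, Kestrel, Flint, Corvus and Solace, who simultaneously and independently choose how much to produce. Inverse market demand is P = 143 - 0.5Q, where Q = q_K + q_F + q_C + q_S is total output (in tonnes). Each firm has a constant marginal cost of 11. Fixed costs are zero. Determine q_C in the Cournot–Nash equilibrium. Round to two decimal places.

Each firm earns π_i = (143 - 0.5Q)q_i - 11q_i.
Setting ∂π_i/∂q_i = 0 with rivals' quantities fixed: 132 - q_i - (1/2)·Σ_{j≠i} q_j = 0.
By symmetry each firm produces the same amount; substituting Σ_{j≠i} q_j = 3q_i yields q_i = 132/(5/2) = 264/5.

52.80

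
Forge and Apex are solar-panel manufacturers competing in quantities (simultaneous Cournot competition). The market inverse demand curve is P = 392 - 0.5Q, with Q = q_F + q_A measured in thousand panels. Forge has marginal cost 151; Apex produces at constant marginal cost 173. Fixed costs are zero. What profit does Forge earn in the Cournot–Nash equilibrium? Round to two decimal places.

15370.89

Forge's profit: π_F = (392 - 0.5Q)q_F - (151q_F). Setting ∂π_F/∂q_F = 0: 241 - q_F - (1/2)(q_A) = 0.
Apex's profit: π_A = (392 - 0.5Q)q_A - (173q_A). Setting ∂π_A/∂q_A = 0: 219 - q_A - (1/2)(q_F) = 0.
Best responses: q_F = (241 - (1/2)q_A), q_A = (219 - (1/2)q_F).
Solving the pair: q_F = 526/3, q_A = 394/3.
Price P = 392 - (1/2)·(920/3) = 716/3.
Forge's profit: (716/3 - 151)·(526/3) = 15370.8889.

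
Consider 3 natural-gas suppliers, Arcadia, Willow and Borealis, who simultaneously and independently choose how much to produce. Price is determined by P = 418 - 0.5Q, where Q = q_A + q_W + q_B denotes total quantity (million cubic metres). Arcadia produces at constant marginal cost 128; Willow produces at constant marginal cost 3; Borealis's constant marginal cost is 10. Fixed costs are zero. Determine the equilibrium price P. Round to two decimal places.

139.75

Arcadia's profit: π_A = (418 - 0.5Q)q_A - (128q_A). Setting ∂π_A/∂q_A = 0: 290 - q_A - (1/2)(q_W + q_B) = 0.
Willow's first-order condition: 415 - q_W - (1/2)(q_A + q_B) = 0.
Borealis's profit: π_B = (418 - 0.5Q)q_B - (10q_B). Setting ∂π_B/∂q_B = 0: 408 - q_B - (1/2)(q_A + q_W) = 0.
Adding the 3 conditions: 1113 − Q − Q = 0, i.e. Q = 1113/2.
Back-substituting: q_A = (290 − 1113/4)/(1/2) = 47/2, q_W = (415 − 1113/4)/(1/2) = 547/2, q_B = (408 − 1113/4)/(1/2) = 519/2.
Total output Q = 1113/2, so price P = 418 - (1/2)·(1113/2) = 559/4.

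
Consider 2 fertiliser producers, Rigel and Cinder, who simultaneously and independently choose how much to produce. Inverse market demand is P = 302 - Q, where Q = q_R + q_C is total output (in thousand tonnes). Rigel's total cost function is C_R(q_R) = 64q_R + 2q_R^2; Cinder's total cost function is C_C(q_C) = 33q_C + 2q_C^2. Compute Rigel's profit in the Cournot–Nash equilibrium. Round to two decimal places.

Rigel's profit: π_R = (302 - Q)q_R - (64q_R + 2q_R²). Setting ∂π_R/∂q_R = 0: 238 - 6q_R - (q_C) = 0.
Cinder's profit: π_C = (302 - Q)q_C - (33q_C + 2q_C²). Setting ∂π_C/∂q_C = 0: 269 - 6q_C - (q_R) = 0.
Best responses: q_R = (238 - q_C)/6, q_C = (269 - q_R)/6.
Substituting one into the other gives q_R = 1159/35 and q_C = 1376/35.
Price P = 302 - 507/7 = 1607/7.
Rigel's profit: (1607/7)·(1159/35) - 64·(1159/35) - 2(1159/35)² = 3289.6678.

3289.67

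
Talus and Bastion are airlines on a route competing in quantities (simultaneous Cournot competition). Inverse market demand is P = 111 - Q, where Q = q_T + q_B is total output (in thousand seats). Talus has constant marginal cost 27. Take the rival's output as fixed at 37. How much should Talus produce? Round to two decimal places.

23.50

With the rival's output fixed at 37, Talus's profit is π_T = (111 - 37 - q_T)q_T - (27q_T) = (74 - q_T)q_T - (27q_T).
∂π_T/∂q_T = 47 - 2q_T = 0, so q_T = 47/2.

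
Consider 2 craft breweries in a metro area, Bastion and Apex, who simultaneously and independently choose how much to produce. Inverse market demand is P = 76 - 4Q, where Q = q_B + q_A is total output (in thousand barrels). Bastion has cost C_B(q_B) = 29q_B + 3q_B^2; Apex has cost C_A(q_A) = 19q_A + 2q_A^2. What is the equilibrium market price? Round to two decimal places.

51.11

Bastion's profit: π_B = (76 - 4Q)q_B - (29q_B + 3q_B²). Setting ∂π_B/∂q_B = 0: 47 - 14q_B - 4(q_A) = 0.
Apex's first-order condition: 57 - 12q_A - 4(q_B) = 0.
Rearranging gives the reaction functions q_B = (47 - 4q_A)/14 and q_A = (57 - 4q_B)/12.
Substituting one into the other gives q_B = 42/19 and q_A = 305/76.
Total output Q = 473/76, so price P = 76 - 4·(473/76) = 971/19.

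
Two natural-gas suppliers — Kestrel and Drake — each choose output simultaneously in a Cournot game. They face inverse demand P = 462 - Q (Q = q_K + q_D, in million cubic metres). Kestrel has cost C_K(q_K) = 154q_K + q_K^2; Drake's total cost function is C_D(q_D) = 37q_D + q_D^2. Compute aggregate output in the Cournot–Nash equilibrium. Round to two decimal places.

Kestrel's profit: π_K = (462 - Q)q_K - (154q_K + q_K²). Setting ∂π_K/∂q_K = 0: 308 - 4q_K - (q_D) = 0.
Drake's first-order condition: 425 - 4q_D - (q_K) = 0.
Best responses: q_K = (308 - q_D)/4, q_D = (425 - q_K)/4.
Substituting one into the other gives q_K = 269/5 and q_D = 464/5.
Total output Q = 269/5 + 464/5 = 733/5.

146.60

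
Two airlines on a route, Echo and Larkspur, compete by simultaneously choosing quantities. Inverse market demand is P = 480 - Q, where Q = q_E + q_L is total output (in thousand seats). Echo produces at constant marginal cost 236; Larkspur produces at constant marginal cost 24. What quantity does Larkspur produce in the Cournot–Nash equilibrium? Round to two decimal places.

222.67

Echo's profit: π_E = (480 - Q)q_E - (236q_E). Setting ∂π_E/∂q_E = 0: 244 - 2q_E - (q_L) = 0.
Larkspur's first-order condition: 456 - 2q_L - (q_E) = 0.
So q_E = (244 - q_L)/2 and q_L = (456 - q_E)/2.
Solving the pair: q_E = 32/3, q_L = 668/3.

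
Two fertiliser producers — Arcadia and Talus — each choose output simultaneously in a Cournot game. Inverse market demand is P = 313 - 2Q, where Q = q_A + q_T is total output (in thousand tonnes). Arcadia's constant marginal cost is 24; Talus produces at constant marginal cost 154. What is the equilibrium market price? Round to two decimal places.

Arcadia's profit: π_A = (313 - 2Q)q_A - (24q_A). Setting ∂π_A/∂q_A = 0: 289 - 4q_A - 2(q_T) = 0.
Talus's first-order condition: 159 - 4q_T - 2(q_A) = 0.
So q_A = (289 - 2q_T)/4 and q_T = (159 - 2q_A)/4.
Solving the pair: q_A = 419/6, q_T = 29/6.
Total output Q = 224/3, so price P = 313 - 2·(224/3) = 491/3.

163.67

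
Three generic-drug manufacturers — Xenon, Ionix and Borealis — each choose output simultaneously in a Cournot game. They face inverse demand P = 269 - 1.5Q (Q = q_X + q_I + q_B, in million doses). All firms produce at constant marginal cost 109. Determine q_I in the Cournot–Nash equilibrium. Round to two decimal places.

Each firm earns π_i = (269 - 1.5Q)q_i - 109q_i.
Setting ∂π_i/∂q_i = 0 with rivals' quantities fixed: 160 - 3q_i - (3/2)·Σ_{j≠i} q_j = 0.
With identical firms every q_j equals q_i, so Σ_{j≠i} q_j = 2q_i and 160 = 6q_i, giving q_i = 80/3.

26.67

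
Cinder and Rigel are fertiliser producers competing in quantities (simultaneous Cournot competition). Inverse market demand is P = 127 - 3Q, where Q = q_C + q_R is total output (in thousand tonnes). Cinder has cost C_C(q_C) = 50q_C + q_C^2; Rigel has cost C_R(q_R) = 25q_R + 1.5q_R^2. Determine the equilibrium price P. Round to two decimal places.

80.71

Cinder's profit: π_C = (127 - 3Q)q_C - (50q_C + q_C²). Setting ∂π_C/∂q_C = 0: 77 - 8q_C - 3(q_R) = 0.
Rigel's profit: π_R = (127 - 3Q)q_R - (25q_R + (3/2)q_R²). Setting ∂π_R/∂q_R = 0: 102 - 9q_R - 3(q_C) = 0.
So q_C = (77 - 3q_R)/8 and q_R = (102 - 3q_C)/9.
Solving the pair: q_C = 43/7, q_R = 65/7.
Total output Q = 108/7, so price P = 127 - 3·(108/7) = 565/7.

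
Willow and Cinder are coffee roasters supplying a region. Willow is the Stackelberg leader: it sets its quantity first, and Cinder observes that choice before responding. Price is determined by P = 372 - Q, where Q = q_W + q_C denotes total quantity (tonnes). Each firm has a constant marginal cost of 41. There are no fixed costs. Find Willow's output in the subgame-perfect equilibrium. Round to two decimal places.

165.50

Solve by backward induction. Given q_W, the follower Cinder maximises π_C = (372 - q_W - q_C)q_C - 41q_C.
∂π_C/∂q_C = 331 - q_W - 2q_C = 0 gives the reaction function q_C = (331 - q_W)/2.
Willow substitutes q_C(q_W) into its own profit: π_W = q_W(372 - q_W - (331 - q_W)/2) - 41q_W = (413/2 - (1/2)q_W)q_W - 41q_W.
The leader's first-order condition 331/2 - q_W = 0 yields q_W = 331/2.
Then q_C = (331 - 331/2)/2 = 331/4.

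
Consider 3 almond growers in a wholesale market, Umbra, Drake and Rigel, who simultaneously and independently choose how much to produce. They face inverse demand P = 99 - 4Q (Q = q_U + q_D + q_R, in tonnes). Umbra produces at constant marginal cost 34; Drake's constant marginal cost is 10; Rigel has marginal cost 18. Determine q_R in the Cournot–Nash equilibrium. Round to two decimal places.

5.56

Umbra's profit: π_U = (99 - 4Q)q_U - (34q_U). Setting ∂π_U/∂q_U = 0: 65 - 8q_U - 4(q_D + q_R) = 0.
Drake's first-order condition: 89 - 8q_D - 4(q_U + q_R) = 0.
Rigel's first-order condition: 81 - 8q_R - 4(q_U + q_D) = 0.
Adding the 3 first-order conditions: 235 − 16Q = 0, so Q = 235/16.
Back-substituting: q_U = (65 − 235/4)/4 = 25/16, q_D = (89 − 235/4)/4 = 121/16, q_R = (81 − 235/4)/4 = 89/16.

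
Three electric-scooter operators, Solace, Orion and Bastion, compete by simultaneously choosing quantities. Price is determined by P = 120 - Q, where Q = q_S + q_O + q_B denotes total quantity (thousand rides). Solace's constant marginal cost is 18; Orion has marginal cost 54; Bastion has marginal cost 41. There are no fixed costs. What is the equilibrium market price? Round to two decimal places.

Solace's profit: π_S = (120 - Q)q_S - (18q_S). Setting ∂π_S/∂q_S = 0: 102 - 2q_S - (q_O + q_B) = 0.
Orion's profit: π_O = (120 - Q)q_O - (54q_O). Setting ∂π_O/∂q_O = 0: 66 - 2q_O - (q_S + q_B) = 0.
Bastion's first-order condition: 79 - 2q_B - (q_S + q_O) = 0.
Summing all 3 equations gives 247 − 4Q = 0, hence Q = 247/4.
Back-substituting: q_S = (102 − 247/4) = 161/4, q_O = (66 − 247/4) = 17/4, q_B = (79 − 247/4) = 69/4.
Total output Q = 247/4, so price P = 120 - 247/4 = 233/4.

58.25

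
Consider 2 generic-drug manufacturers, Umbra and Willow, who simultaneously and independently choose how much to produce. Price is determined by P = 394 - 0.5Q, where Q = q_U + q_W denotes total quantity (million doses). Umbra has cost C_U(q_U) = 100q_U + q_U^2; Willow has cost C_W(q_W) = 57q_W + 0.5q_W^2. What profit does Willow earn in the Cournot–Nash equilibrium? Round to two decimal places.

Umbra's profit: π_U = (394 - 0.5Q)q_U - (100q_U + q_U²). Setting ∂π_U/∂q_U = 0: 294 - 3q_U - (1/2)(q_W) = 0.
Willow's first-order condition: 337 - 2q_W - (1/2)(q_U) = 0.
Best responses: q_U = (294 - (1/2)q_W)/3, q_W = (337 - (1/2)q_U)/2.
Solving the pair: q_U = 1678/23, q_W = 150.2609.
Price P = 394 - (1/2)·223.2174 = 282.3913.
Willow's profit: 282.3913·150.2609 - 57·150.2609 - (1/2)·150.2609² = 22578.3289.

22578.33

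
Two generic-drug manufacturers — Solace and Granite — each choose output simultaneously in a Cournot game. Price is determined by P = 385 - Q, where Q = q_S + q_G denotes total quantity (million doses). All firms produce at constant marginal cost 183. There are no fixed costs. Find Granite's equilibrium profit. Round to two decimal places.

A representative firm's profit is π_i = q_i(385 - Q) - 183q_i.
First-order condition (treating rivals' output as given): 202 - 2q_i - q_j = 0.
With identical firms every q_j equals q_i, so q_j = q_i and 202 = 3q_i, giving q_i = 202/3.
Price P = 385 - 404/3 = 751/3.
Granite's profit: (751/3 - 183)·(202/3) = 4533.7778.

4533.78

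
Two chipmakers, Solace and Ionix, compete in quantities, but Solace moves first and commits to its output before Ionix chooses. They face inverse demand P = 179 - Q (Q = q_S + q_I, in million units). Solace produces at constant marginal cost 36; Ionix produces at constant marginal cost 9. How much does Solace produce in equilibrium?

58

Solve by backward induction. Given q_S, the follower Ionix maximises π_I = (179 - q_S - q_I)q_I - 9q_I.
∂π_I/∂q_I = 170 - q_S - 2q_I = 0 gives the reaction function q_I = (170 - q_S)/2.
Solace substitutes q_I(q_S) into its own profit: π_S = q_S(179 - q_S - (170 - q_S)/2) - 36q_S = (94 - (1/2)q_S)q_S - 36q_S.
Leader FOC: 58 - q_S = 0, so q_S = 58.
Then q_I = (170 - 58)/2 = 56.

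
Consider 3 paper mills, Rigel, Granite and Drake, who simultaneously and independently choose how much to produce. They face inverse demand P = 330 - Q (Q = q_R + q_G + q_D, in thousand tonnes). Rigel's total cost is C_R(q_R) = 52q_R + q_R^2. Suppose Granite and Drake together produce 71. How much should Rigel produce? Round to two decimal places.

With rivals' combined output fixed at 71, Rigel's profit is π_R = (330 - 71 - q_R)q_R - (52q_R + q_R²) = (259 - q_R)q_R - (52q_R + q_R²).
∂π_R/∂q_R = 207 - 4q_R = 0, so q_R = 207/4.

51.75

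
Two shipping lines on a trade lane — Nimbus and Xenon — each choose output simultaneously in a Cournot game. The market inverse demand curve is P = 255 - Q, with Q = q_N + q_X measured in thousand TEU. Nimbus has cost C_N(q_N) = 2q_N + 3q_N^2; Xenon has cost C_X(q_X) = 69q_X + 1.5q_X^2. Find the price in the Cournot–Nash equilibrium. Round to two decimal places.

Nimbus's profit: π_N = (255 - Q)q_N - (2q_N + 3q_N²). Setting ∂π_N/∂q_N = 0: 253 - 8q_N - (q_X) = 0.
Xenon's first-order condition: 186 - 5q_X - (q_N) = 0.
Best responses: q_N = (253 - q_X)/8, q_X = (186 - q_N)/5.
Solving the pair: q_N = 83/3, q_X = 95/3.
Total output Q = 178/3, so price P = 255 - 178/3 = 587/3.

195.67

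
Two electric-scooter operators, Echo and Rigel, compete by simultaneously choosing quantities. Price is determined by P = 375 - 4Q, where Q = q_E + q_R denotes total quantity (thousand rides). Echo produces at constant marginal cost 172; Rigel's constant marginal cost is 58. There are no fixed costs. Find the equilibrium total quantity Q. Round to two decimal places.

Echo's profit: π_E = (375 - 4Q)q_E - (172q_E). Setting ∂π_E/∂q_E = 0: 203 - 8q_E - 4(q_R) = 0.
Rigel's profit: π_R = (375 - 4Q)q_R - (58q_R). Setting ∂π_R/∂q_R = 0: 317 - 8q_R - 4(q_E) = 0.
Rearranging gives the reaction functions q_E = (203 - 4q_R)/8 and q_R = (317 - 4q_E)/8.
Solving the pair: q_E = 89/12, q_R = 431/12.
Total output Q = 89/12 + 431/12 = 130/3.

43.33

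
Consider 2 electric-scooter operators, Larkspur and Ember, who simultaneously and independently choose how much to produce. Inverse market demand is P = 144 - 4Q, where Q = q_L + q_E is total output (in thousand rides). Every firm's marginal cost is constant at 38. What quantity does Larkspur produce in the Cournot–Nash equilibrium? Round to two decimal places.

8.83

Each firm earns π_i = (144 - 4Q)q_i - 38q_i.
First-order condition (treating rivals' output as given): 106 - 8q_i - 4q_j = 0.
By symmetry each firm produces the same amount; substituting q_j = q_i yields q_i = 106/12 = 53/6.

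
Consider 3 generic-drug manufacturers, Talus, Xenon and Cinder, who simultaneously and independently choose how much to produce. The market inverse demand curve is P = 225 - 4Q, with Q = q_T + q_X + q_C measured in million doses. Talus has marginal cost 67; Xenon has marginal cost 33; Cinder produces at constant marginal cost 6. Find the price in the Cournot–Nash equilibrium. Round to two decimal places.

Talus's profit: π_T = (225 - 4Q)q_T - (67q_T). Setting ∂π_T/∂q_T = 0: 158 - 8q_T - 4(q_X + q_C) = 0.
Xenon's profit: π_X = (225 - 4Q)q_X - (33q_X). Setting ∂π_X/∂q_X = 0: 192 - 8q_X - 4(q_T + q_C) = 0.
Cinder's first-order condition: 219 - 8q_C - 4(q_T + q_X) = 0.
Summing all 3 equations gives 569 − 16Q = 0, hence Q = 569/16.
Back-substituting: q_T = (158 − 569/4)/4 = 63/16, q_X = (192 − 569/4)/4 = 199/16, q_C = (219 − 569/4)/4 = 307/16.
Total output Q = 569/16, so price P = 225 - 4·(569/16) = 331/4.

82.75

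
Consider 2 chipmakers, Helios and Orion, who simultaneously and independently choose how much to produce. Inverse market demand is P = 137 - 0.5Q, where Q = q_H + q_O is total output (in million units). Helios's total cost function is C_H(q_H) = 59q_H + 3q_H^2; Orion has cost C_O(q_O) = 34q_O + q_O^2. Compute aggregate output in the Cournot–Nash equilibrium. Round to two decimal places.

41.66

Helios's profit: π_H = (137 - 0.5Q)q_H - (59q_H + 3q_H²). Setting ∂π_H/∂q_H = 0: 78 - 7q_H - (1/2)(q_O) = 0.
Orion's first-order condition: 103 - 3q_O - (1/2)(q_H) = 0.
So q_H = (78 - (1/2)q_O)/7 and q_O = (103 - (1/2)q_H)/3.
Solving the pair: q_H = 730/83, q_O = 32.8675.
Total output Q = 730/83 + 32.8675 = 41.6627.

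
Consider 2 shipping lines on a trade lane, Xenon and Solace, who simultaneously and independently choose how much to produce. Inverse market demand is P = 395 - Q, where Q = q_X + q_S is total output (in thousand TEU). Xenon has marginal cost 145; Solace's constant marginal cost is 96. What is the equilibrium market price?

Xenon's profit: π_X = (395 - Q)q_X - (145q_X). Setting ∂π_X/∂q_X = 0: 250 - 2q_X - (q_S) = 0.
Solace's profit: π_S = (395 - Q)q_S - (96q_S). Setting ∂π_S/∂q_S = 0: 299 - 2q_S - (q_X) = 0.
Best responses: q_X = (250 - q_S)/2, q_S = (299 - q_X)/2.
Solving the pair: q_X = 67, q_S = 116.
Total output Q = 183, so price P = 395 - 183 = 212.

212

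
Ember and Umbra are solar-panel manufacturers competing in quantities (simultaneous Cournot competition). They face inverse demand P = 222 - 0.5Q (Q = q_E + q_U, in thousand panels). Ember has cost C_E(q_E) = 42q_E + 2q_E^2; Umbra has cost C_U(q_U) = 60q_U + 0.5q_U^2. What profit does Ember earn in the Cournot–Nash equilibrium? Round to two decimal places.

2047.10

Ember's profit: π_E = (222 - 0.5Q)q_E - (42q_E + 2q_E²). Setting ∂π_E/∂q_E = 0: 180 - 5q_E - (1/2)(q_U) = 0.
Umbra's profit: π_U = (222 - 0.5Q)q_U - (60q_U + (1/2)q_U²). Setting ∂π_U/∂q_U = 0: 162 - 2q_U - (1/2)(q_E) = 0.
Best responses: q_E = (180 - (1/2)q_U)/5, q_U = (162 - (1/2)q_E)/2.
Solving the pair: q_E = 372/13, q_U = 960/13.
Price P = 222 - (1/2)·(1332/13) = 170.7692.
Ember's profit: 170.7692·(372/13) - 42·(372/13) - 2(372/13)² = 2047.1006.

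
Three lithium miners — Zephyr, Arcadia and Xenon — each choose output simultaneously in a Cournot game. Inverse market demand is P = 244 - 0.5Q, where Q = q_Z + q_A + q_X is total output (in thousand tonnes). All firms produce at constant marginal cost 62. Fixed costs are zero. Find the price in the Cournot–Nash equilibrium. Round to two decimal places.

A representative firm's profit is π_i = q_i(244 - 0.5Q) - 62q_i.
Setting ∂π_i/∂q_i = 0 with rivals' quantities fixed: 182 - q_i - (1/2)·Σ_{j≠i} q_j = 0.
With identical firms every q_j equals q_i, so Σ_{j≠i} q_j = 2q_i and 182 = 2q_i, giving q_i = 91.
Total output Q = 273, so price P = 244 - (1/2)·273 = 215/2.

107.50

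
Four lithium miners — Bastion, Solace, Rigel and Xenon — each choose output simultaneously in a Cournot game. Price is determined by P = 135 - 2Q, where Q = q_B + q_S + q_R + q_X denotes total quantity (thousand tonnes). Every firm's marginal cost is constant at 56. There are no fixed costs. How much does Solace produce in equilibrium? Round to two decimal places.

7.90

Each firm earns π_i = (135 - 2Q)q_i - 56q_i.
Setting ∂π_i/∂q_i = 0 with rivals' quantities fixed: 79 - 4q_i - 2·Σ_{j≠i} q_j = 0.
With identical firms every q_j equals q_i, so Σ_{j≠i} q_j = 3q_i and 79 = 10q_i, giving q_i = 79/10.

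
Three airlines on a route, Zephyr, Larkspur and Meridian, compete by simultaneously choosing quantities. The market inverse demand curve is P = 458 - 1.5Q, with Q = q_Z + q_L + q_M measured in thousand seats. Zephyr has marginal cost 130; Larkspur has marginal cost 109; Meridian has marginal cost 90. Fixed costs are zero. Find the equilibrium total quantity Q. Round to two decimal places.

Zephyr's profit: π_Z = (458 - 1.5Q)q_Z - (130q_Z). Setting ∂π_Z/∂q_Z = 0: 328 - 3q_Z - (3/2)(q_L + q_M) = 0.
Larkspur's first-order condition: 349 - 3q_L - (3/2)(q_Z + q_M) = 0.
Meridian's first-order condition: 368 - 3q_M - (3/2)(q_Z + q_L) = 0.
Adding the 3 first-order conditions: 1045 − 6Q = 0, so Q = 1045/6.
Back-substituting: q_Z = (328 − 1045/4)/(3/2) = 89/2, q_L = (349 − 1045/4)/(3/2) = 117/2, q_M = (368 − 1045/4)/(3/2) = 427/6.
Total output Q = 89/2 + 117/2 + 427/6 = 1045/6.

174.17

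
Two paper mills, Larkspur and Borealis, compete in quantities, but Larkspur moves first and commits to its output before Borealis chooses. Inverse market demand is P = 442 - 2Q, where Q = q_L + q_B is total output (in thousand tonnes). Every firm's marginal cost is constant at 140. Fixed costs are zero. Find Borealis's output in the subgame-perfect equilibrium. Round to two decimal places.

Solve by backward induction. Given q_L, the follower Borealis maximises π_B = (442 - 2q_L - 2q_B)q_B - 140q_B.
Follower FOC: 302 - 2q_L - 4q_B = 0, so q_B(q_L) = (302 - 2q_L)/4.
The leader anticipates this reaction. Substituting into P = 442 - 2Q gives P = 291 - q_L, so π_L = (291 - q_L)q_L - 140q_L.
The leader's first-order condition 151 - 2q_L = 0 yields q_L = 151/2.
Then q_B = (302 - 2·(151/2))/4 = 151/4.

37.75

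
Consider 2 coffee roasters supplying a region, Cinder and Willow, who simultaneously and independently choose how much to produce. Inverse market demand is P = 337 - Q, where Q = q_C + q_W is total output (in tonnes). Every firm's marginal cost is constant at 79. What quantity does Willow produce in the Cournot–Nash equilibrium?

A representative firm's profit is π_i = q_i(337 - Q) - 79q_i.
Setting ∂π_i/∂q_i = 0 with rivals' quantities fixed: 258 - 2q_i - q_j = 0.
By symmetry each firm produces the same amount; substituting q_j = q_i yields q_i = 258/3 = 86.

86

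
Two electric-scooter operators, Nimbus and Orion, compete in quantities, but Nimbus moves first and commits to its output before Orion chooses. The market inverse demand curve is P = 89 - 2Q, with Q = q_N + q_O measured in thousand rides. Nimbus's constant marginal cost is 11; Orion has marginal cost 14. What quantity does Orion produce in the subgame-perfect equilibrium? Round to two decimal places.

8.63

The follower Orion best-responds to any q_N: π_O = (89 - 2Q)q_O - 14q_O.
Follower FOC: 75 - 2q_N - 4q_O = 0, so q_O(q_N) = (75 - 2q_N)/4.
Nimbus substitutes q_O(q_N) into its own profit: π_N = q_N(89 - 2q_N - (75 - 2q_N)/2) - 11q_N = (103/2 - q_N)q_N - 11q_N.
The leader's first-order condition 81/2 - 2q_N = 0 yields q_N = 81/4.
Then q_O = (75 - 2·(81/4))/4 = 69/8.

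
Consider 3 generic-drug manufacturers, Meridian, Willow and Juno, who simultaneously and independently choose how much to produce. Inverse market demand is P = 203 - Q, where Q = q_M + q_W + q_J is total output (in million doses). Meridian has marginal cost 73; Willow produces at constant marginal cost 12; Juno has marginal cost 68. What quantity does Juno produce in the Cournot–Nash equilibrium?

21

Meridian's profit: π_M = (203 - Q)q_M - (73q_M). Setting ∂π_M/∂q_M = 0: 130 - 2q_M - (q_W + q_J) = 0.
Willow's first-order condition: 191 - 2q_W - (q_M + q_J) = 0.
Juno's first-order condition: 135 - 2q_J - (q_M + q_W) = 0.
Summing all 3 equations gives 456 − 4Q = 0, hence Q = 114.
Back-substituting: q_M = (130 − 114) = 16, q_W = (191 − 114) = 77, q_J = (135 − 114) = 21.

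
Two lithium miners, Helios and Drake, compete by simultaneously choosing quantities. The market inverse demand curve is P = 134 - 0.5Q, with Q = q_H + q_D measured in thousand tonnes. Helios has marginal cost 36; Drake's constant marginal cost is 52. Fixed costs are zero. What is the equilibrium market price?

74

Helios's profit: π_H = (134 - 0.5Q)q_H - (36q_H). Setting ∂π_H/∂q_H = 0: 98 - q_H - (1/2)(q_D) = 0.
Drake's first-order condition: 82 - q_D - (1/2)(q_H) = 0.
Rearranging gives the reaction functions q_H = (98 - (1/2)q_D) and q_D = (82 - (1/2)q_H).
Substituting one into the other gives q_H = 76 and q_D = 44.
Total output Q = 120, so price P = 134 - (1/2)·120 = 74.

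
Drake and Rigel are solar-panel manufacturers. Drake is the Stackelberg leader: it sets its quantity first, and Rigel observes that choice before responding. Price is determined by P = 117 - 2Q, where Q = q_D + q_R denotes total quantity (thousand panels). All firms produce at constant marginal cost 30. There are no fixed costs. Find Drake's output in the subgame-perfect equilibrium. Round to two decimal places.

21.75

Solve by backward induction. Given q_D, the follower Rigel maximises π_R = (117 - 2q_D - 2q_R)q_R - 30q_R.
Follower FOC: 87 - 2q_D - 4q_R = 0, so q_R(q_D) = (87 - 2q_D)/4.
The leader anticipates this reaction. Substituting into P = 117 - 2Q gives P = 147/2 - q_D, so π_D = (147/2 - q_D)q_D - 30q_D.
The leader's first-order condition 87/2 - 2q_D = 0 yields q_D = 87/4.
Then q_R = (87 - 2·(87/4))/4 = 87/8.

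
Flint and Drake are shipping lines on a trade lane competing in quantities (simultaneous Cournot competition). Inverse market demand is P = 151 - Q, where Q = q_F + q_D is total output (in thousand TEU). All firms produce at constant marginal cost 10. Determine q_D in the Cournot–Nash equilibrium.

47

A representative firm's profit is π_i = q_i(151 - Q) - 10q_i.
Setting ∂π_i/∂q_i = 0 with rivals' quantities fixed: 141 - 2q_i - q_j = 0.
With identical firms every q_j equals q_i, so q_j = q_i and 141 = 3q_i, giving q_i = 47.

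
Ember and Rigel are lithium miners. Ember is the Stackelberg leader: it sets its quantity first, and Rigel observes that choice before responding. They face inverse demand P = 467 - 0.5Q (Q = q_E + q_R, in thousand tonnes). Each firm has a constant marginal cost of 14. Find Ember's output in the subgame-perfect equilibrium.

453

Solve by backward induction. Given q_E, the follower Rigel maximises π_R = (467 - (1/2)q_E - (1/2)q_R)q_R - 14q_R.
Follower FOC: 453 - (1/2)q_E - q_R = 0, so q_R(q_E) = (453 - (1/2)q_E).
The leader anticipates this reaction. Substituting into P = 467 - 0.5Q gives P = 481/2 - (1/4)q_E, so π_E = (481/2 - (1/4)q_E)q_E - 14q_E.
Leader FOC: 453/2 - (1/2)q_E = 0, so q_E = 453.
Then q_R = (453 - (1/2)·453) = 453/2.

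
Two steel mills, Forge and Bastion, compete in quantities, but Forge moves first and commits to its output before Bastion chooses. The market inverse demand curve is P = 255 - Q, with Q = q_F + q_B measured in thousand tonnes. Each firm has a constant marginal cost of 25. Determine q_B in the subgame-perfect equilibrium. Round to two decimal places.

Solve by backward induction. Given q_F, the follower Bastion maximises π_B = (255 - q_F - q_B)q_B - 25q_B.
∂π_B/∂q_B = 230 - q_F - 2q_B = 0 gives the reaction function q_B = (230 - q_F)/2.
The leader anticipates this reaction. Substituting into P = 255 - Q gives P = 140 - (1/2)q_F, so π_F = (140 - (1/2)q_F)q_F - 25q_F.
The leader's first-order condition 115 - q_F = 0 yields q_F = 115.
Then q_B = (230 - 115)/2 = 115/2.

57.50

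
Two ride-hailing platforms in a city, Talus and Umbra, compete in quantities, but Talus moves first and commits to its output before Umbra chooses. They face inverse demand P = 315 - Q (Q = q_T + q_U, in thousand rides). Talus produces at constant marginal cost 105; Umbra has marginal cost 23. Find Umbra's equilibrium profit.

12996

Solve by backward induction. Given q_T, the follower Umbra maximises π_U = (315 - q_T - q_U)q_U - 23q_U.
∂π_U/∂q_U = 292 - q_T - 2q_U = 0 gives the reaction function q_U = (292 - q_T)/2.
The leader anticipates this reaction. Substituting into P = 315 - Q gives P = 169 - (1/2)q_T, so π_T = (169 - (1/2)q_T)q_T - 105q_T.
Maximising: ∂π_T/∂q_T = 64 - q_T = 0, giving q_T = 64.
Then q_U = (292 - 64)/2 = 114.
Price P = 315 - 178 = 137.
Umbra's profit: (137 - 23)·114 = 12996.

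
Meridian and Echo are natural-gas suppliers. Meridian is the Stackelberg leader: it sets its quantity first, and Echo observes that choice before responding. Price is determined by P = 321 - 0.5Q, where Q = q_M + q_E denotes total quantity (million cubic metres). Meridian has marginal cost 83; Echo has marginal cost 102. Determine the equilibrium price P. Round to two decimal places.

The follower Echo best-responds to any q_M: π_E = (321 - 0.5Q)q_E - 102q_E.
Follower FOC: 219 - (1/2)q_M - q_E = 0, so q_E(q_M) = (219 - (1/2)q_M).
Meridian substitutes q_E(q_M) into its own profit: π_M = q_M(321 - (1/2)q_M - (219 - (1/2)q_M)/2) - 83q_M = (423/2 - (1/4)q_M)q_M - 83q_M.
Leader FOC: 257/2 - (1/2)q_M = 0, so q_M = 257.
Then q_E = (219 - (1/2)·257) = 181/2.
Total output Q = 695/2, so price P = 321 - (1/2)·(695/2) = 589/4.

147.25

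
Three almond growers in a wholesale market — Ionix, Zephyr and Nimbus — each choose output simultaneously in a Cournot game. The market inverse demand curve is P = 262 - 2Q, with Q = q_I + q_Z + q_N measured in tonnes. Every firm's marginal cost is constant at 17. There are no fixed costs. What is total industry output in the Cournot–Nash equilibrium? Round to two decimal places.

91.88

A representative firm's profit is π_i = q_i(262 - 2Q) - 17q_i.
First-order condition (treating rivals' output as given): 245 - 4q_i - 2·Σ_{j≠i} q_j = 0.
With identical firms every q_j equals q_i, so Σ_{j≠i} q_j = 2q_i and 245 = 8q_i, giving q_i = 245/8.
Total output Q = 245/8 + 245/8 + 245/8 = 735/8.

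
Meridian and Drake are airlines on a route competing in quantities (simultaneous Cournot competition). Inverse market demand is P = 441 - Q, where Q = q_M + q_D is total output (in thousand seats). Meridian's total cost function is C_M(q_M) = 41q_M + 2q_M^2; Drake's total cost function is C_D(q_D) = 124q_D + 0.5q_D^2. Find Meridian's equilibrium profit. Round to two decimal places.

8093.66

Meridian's profit: π_M = (441 - Q)q_M - (41q_M + 2q_M²). Setting ∂π_M/∂q_M = 0: 400 - 6q_M - (q_D) = 0.
Drake's first-order condition: 317 - 3q_D - (q_M) = 0.
Best responses: q_M = (400 - q_D)/6, q_D = (317 - q_M)/3.
Substituting one into the other gives q_M = 883/17 and q_D = 1502/17.
Price P = 441 - 140.2941 = 300.7059.
Meridian's profit: 300.7059·(883/17) - 41·(883/17) - 2(883/17)² = 8093.6574.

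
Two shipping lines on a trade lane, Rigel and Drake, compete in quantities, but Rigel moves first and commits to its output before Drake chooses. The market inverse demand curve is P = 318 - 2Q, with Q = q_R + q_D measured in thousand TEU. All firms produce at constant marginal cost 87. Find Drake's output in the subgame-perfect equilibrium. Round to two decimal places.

28.88

Solve by backward induction. Given q_R, the follower Drake maximises π_D = (318 - 2q_R - 2q_D)q_D - 87q_D.
Follower FOC: 231 - 2q_R - 4q_D = 0, so q_D(q_R) = (231 - 2q_R)/4.
Rigel substitutes q_D(q_R) into its own profit: π_R = q_R(318 - 2q_R - (231 - 2q_R)/2) - 87q_R = (405/2 - q_R)q_R - 87q_R.
Leader FOC: 231/2 - 2q_R = 0, so q_R = 231/4.
Then q_D = (231 - 2·(231/4))/4 = 231/8.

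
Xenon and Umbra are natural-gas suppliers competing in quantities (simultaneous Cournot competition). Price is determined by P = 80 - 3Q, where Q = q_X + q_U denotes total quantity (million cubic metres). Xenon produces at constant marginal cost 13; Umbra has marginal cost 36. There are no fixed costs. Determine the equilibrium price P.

43

Xenon's profit: π_X = (80 - 3Q)q_X - (13q_X). Setting ∂π_X/∂q_X = 0: 67 - 6q_X - 3(q_U) = 0.
Umbra's first-order condition: 44 - 6q_U - 3(q_X) = 0.
Rearranging gives the reaction functions q_X = (67 - 3q_U)/6 and q_U = (44 - 3q_X)/6.
Substituting one into the other gives q_X = 10 and q_U = 7/3.
Total output Q = 37/3, so price P = 80 - 3·(37/3) = 43.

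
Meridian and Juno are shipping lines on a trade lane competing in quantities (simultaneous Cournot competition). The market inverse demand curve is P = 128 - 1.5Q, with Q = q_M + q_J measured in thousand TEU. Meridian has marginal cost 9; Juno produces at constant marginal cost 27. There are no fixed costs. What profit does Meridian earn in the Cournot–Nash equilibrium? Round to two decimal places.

Meridian's profit: π_M = (128 - 1.5Q)q_M - (9q_M). Setting ∂π_M/∂q_M = 0: 119 - 3q_M - (3/2)(q_J) = 0.
Juno's first-order condition: 101 - 3q_J - (3/2)(q_M) = 0.
Rearranging gives the reaction functions q_M = (119 - (3/2)q_J)/3 and q_J = (101 - (3/2)q_M)/3.
Substituting one into the other gives q_M = 274/9 and q_J = 166/9.
Price P = 128 - (3/2)·(440/9) = 164/3.
Meridian's profit: (164/3 - 9)·(274/9) = 1390.2963.

1390.30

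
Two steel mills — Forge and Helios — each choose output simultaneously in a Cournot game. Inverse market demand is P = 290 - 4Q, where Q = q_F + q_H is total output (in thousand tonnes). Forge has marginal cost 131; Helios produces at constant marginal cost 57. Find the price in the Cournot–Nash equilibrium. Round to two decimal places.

159.33

Forge's profit: π_F = (290 - 4Q)q_F - (131q_F). Setting ∂π_F/∂q_F = 0: 159 - 8q_F - 4(q_H) = 0.
Helios's profit: π_H = (290 - 4Q)q_H - (57q_H). Setting ∂π_H/∂q_H = 0: 233 - 8q_H - 4(q_F) = 0.
So q_F = (159 - 4q_H)/8 and q_H = (233 - 4q_F)/8.
Solving the pair: q_F = 85/12, q_H = 307/12.
Total output Q = 98/3, so price P = 290 - 4·(98/3) = 478/3.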